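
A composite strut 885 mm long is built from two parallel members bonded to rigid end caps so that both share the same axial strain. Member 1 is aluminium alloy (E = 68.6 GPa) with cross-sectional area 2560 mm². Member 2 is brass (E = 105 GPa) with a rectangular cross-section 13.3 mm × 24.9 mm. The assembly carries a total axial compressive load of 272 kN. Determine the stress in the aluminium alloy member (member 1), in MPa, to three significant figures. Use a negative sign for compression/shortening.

-88.7 MPa

A_2 = 331.2 mm².
Equal strain + equilibrium ⇒ each member carries load in proportion to AE: A₁E₁ = 175600000 N, A₂E₂ = 34770000 N, ΣAE = 210400000 N.
σ₁ = P·E₁/ΣAE = -272000·68600/210400000 = -88.69 MPa.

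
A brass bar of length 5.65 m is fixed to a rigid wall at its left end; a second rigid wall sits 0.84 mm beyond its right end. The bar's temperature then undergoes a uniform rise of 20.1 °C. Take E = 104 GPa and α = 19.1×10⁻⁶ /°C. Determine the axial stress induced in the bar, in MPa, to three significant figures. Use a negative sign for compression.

-24.5 MPa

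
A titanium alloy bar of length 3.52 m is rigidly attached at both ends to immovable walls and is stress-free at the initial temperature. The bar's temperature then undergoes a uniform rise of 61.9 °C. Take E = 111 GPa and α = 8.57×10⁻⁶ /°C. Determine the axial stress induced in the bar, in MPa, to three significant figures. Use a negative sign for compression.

-58.9 MPa

Free thermal expansion αLΔT = 8.57e-6 · 3520 · 61.9 = 1.867 mm.
The walls impose strain ε = −(1.867)/3520 = -5.3048e-04; σ = Eε = 111000 · -5.3048e-04 = -58.88 MPa.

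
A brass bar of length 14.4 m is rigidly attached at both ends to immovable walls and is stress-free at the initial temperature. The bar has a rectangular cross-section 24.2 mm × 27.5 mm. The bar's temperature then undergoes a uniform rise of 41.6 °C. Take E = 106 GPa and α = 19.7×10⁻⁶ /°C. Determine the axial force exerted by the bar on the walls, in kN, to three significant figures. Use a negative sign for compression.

Free thermal expansion αLΔT = 19.7e-6 · 14400 · 41.6 = 11.8 mm.
The walls impose strain ε = −(11.8)/14400 = -8.1952e-04; σ = Eε = 106000 · -8.1952e-04 = -86.87 MPa.
Wall reaction R = σ·A = -86.87·665.5 = -57810 N = -57.81 kN.

-57.8 kN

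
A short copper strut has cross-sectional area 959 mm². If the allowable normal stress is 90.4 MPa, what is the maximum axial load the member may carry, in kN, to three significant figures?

P_max = σ_allow · A = 90.4 · 959 = 86690 N = 86.69 kN.

86.7 kN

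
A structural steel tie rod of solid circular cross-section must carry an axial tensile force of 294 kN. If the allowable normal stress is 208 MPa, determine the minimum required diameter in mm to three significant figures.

Required area A ≥ P/σ_allow = 294000/208 = 1413 mm².
For a solid circular section, d ≥ √(4A/π) = 42.42 mm.

42.4 mm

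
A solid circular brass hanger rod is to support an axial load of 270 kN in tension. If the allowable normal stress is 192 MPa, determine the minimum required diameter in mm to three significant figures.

Required area A ≥ P/σ_allow = 270000/192 = 1406 mm².
For a solid circular section, d ≥ √(4A/π) = 42.31 mm.

42.3 mm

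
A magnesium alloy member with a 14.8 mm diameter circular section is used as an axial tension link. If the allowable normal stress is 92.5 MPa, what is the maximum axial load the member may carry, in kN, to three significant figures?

15.9 kN

A = 172 mm².
P_max = σ_allow · A = 92.5 · 172 = 15910 N = 15.91 kN.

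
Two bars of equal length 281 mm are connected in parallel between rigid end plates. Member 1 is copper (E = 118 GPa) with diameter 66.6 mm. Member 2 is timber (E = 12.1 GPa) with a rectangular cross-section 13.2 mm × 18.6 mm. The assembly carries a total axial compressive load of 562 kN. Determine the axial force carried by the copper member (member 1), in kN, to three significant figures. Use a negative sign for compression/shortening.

-558 kN

A_1 = 3484 mm².
A_2 = 245.5 mm².
Equal strain + equilibrium ⇒ each member carries load in proportion to AE: A₁E₁ = 411100000 N, A₂E₂ = 2971000 N, ΣAE = 414000000 N.
F₁ = P·A₁E₁/ΣAE = -562000·411100000/414000000 = -558000 N.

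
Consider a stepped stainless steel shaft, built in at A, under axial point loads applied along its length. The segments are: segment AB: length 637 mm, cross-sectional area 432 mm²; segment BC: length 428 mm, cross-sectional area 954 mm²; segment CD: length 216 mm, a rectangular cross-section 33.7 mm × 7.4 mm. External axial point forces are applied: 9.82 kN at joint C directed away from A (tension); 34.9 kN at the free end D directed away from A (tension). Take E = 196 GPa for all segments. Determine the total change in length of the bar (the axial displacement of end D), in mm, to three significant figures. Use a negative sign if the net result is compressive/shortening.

0.593 mm

Internal axial forces (sectioning from the free end, tension +): N_CD = 34.9 kN, N_BC = 44.72 kN, N_AB = 44.72 kN.
A_CD = 249.4 mm².
δ_AB = 44720·637/(432·196000) = 0.3364 mm
δ_BC = 44720·428/(954·196000) = 0.1024 mm
δ_CD = 34900·216/(249.4·196000) = 0.1542 mm
δ = Σδ_i = 0.593 mm.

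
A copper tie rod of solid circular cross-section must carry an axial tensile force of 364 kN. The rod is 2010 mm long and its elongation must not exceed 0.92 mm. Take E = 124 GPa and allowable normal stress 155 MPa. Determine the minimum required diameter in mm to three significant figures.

90.4 mm

Required area A ≥ P/σ_allow = 364000/155 = 2348 mm².
For a solid circular section, d ≥ √(4A/π) = 54.68 mm.
Elongation limit: A ≥ PL/(Eδ_allow) = 364000·2010/(124000·0.92) = 6413 mm² ⇒ d ≥ 90.36 mm.
The elongation limit governs.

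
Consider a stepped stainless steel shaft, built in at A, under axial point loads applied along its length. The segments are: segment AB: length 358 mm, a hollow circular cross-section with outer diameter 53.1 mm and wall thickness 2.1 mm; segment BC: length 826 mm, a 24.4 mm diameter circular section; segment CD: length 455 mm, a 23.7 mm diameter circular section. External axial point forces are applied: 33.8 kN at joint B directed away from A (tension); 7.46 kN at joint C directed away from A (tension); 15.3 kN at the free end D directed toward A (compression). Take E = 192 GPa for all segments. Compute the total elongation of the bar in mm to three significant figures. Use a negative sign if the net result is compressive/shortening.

-0.0105 mm

Internal axial forces (sectioning from the free end, tension +): N_CD = -15.3 kN, N_BC = -7.84 kN, N_AB = 25.96 kN.
A_AB = 336.5 mm².
A_BC = 467.6 mm².
A_CD = 441.2 mm².
δ_AB = 25960·358/(336.5·192000) = 0.1439 mm
δ_BC = -7840·826/(467.6·192000) = -0.07213 mm
δ_CD = -15300·455/(441.2·192000) = -0.08219 mm
δ = Σδ_i = -0.01046 mm.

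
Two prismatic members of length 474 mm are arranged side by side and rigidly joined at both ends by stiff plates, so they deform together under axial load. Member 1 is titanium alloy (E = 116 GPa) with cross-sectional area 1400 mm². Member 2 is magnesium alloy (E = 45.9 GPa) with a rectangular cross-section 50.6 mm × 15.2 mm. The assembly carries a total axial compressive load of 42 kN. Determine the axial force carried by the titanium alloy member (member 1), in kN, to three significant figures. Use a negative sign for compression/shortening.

-34.5 kN

A_2 = 769.1 mm².
Equal strain + equilibrium ⇒ each member carries load in proportion to AE: A₁E₁ = 162400000 N, A₂E₂ = 35300000 N, ΣAE = 197700000 N.
F₁ = P·A₁E₁/ΣAE = -42000·162400000/197700000 = -34500 N.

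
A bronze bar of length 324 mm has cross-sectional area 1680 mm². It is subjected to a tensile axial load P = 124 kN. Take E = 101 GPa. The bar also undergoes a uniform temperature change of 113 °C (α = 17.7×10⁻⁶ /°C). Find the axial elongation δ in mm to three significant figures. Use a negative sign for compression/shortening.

0.885 mm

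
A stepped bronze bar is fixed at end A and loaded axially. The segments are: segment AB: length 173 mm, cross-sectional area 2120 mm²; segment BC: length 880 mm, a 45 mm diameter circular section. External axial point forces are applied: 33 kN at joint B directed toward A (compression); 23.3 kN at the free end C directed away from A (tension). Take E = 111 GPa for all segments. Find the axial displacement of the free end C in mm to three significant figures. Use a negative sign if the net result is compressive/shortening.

Internal axial forces (sectioning from the free end, tension +): N_BC = 23.3 kN, N_AB = -9.7 kN.
A_BC = 1590 mm².
δ_AB = -9700·173/(2120·111000) = -0.007131 mm
δ_BC = 23300·880/(1590·111000) = 0.1161 mm
δ = Σδ_i = 0.109 mm.

0.109 mm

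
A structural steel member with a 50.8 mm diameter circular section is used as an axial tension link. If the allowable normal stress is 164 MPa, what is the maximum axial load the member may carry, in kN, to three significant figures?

332 kN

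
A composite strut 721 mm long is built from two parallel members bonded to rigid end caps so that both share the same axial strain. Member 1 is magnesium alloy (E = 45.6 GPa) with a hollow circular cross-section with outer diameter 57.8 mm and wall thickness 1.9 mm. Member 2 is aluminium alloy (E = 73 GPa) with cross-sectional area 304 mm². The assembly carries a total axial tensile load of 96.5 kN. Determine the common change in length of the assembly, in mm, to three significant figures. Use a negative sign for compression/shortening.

A_1 = 333.7 mm².
Equal strain + equilibrium ⇒ each member carries load in proportion to AE: A₁E₁ = 15220000 N, A₂E₂ = 22190000 N, ΣAE = 37410000 N.
δ = PL/ΣAE = 96500·721/37410000 = 1.86 mm.

1.86 mm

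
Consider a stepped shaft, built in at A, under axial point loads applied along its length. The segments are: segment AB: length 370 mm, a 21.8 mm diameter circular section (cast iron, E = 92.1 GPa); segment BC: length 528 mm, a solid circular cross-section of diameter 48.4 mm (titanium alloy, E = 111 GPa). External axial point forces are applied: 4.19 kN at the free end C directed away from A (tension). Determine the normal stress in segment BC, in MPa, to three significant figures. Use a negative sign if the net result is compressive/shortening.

2.28 MPa

Internal axial forces (sectioning from the free end, tension +): N_BC = 4.19 kN, N_AB = 4.19 kN.
A_BC = 1840 mm².
σ_BC = N_BC/A_BC = 4190/1840 = 2.277 MPa.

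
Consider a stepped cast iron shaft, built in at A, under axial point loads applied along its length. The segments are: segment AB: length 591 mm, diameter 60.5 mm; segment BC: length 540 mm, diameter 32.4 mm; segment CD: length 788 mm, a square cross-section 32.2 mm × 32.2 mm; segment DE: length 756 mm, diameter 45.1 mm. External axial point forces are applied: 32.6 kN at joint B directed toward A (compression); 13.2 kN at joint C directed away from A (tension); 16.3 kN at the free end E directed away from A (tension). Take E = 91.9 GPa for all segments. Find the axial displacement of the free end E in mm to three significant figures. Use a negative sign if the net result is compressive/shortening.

0.422 mm

Internal axial forces (sectioning from the free end, tension +): N_DE = 16.3 kN, N_CD = 16.3 kN, N_BC = 29.5 kN, N_AB = -3.1 kN.
A_AB = 2875 mm².
A_BC = 824.5 mm².
A_CD = 1037 mm².
A_DE = 1598 mm².
δ_AB = -3100·591/(2875·91900) = -0.006935 mm
δ_BC = 29500·540/(824.5·91900) = 0.2102 mm
δ_CD = 16300·788/(1037·91900) = 0.1348 mm
δ_DE = 16300·756/(1598·91900) = 0.08394 mm
δ = Σδ_i = 0.422 mm.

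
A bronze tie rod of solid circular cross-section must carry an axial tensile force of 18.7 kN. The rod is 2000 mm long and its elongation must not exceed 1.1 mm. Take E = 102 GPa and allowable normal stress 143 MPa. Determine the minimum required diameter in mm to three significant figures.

20.6 mm

Required area A ≥ P/σ_allow = 18700/143 = 130.8 mm².
For a solid circular section, d ≥ √(4A/π) = 12.9 mm.
Elongation limit: A ≥ PL/(Eδ_allow) = 18700·2000/(102000·1.1) = 333.3 mm² ⇒ d ≥ 20.6 mm.
The elongation limit governs.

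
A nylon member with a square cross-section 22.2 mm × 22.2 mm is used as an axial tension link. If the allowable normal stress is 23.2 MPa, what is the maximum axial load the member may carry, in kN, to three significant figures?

A = 492.8 mm².
P_max = σ_allow · A = 23.2 · 492.8 = 11430 N = 11.43 kN.

11.4 kN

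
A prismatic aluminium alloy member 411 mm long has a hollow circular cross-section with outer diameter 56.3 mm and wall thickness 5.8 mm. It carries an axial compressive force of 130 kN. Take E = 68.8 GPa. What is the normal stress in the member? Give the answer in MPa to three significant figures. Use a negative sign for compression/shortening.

-141 MPa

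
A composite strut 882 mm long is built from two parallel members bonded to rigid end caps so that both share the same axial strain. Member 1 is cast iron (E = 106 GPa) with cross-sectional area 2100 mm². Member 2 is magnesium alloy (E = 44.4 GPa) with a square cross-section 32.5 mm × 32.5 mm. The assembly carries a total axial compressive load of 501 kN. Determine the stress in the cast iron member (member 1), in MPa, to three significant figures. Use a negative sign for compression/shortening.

A_2 = 1056 mm².
Equal strain + equilibrium ⇒ each member carries load in proportion to AE: A₁E₁ = 222600000 N, A₂E₂ = 46900000 N, ΣAE = 269500000 N.
σ₁ = P·E₁/ΣAE = -501000·106000/269500000 = -197.1 MPa.

-197 MPa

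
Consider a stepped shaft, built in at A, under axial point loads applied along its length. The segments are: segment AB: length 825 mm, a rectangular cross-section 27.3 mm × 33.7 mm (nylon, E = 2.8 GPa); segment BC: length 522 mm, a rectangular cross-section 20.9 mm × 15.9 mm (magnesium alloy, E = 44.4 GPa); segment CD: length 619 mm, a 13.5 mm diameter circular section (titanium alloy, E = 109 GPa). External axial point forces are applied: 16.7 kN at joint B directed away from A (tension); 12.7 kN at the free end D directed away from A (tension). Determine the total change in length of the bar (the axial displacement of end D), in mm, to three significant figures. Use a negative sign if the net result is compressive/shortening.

10.4 mm

Internal axial forces (sectioning from the free end, tension +): N_CD = 12.7 kN, N_BC = 12.7 kN, N_AB = 29.4 kN.
A_AB = 920 mm².
A_BC = 332.3 mm².
A_CD = 143.1 mm².
δ_AB = 29400·825/(920·2800) = 9.416 mm
δ_BC = 12700·522/(332.3·44400) = 0.4493 mm
δ_CD = 12700·619/(143.1·109000) = 0.5039 mm
δ = Σδ_i = 10.37 mm.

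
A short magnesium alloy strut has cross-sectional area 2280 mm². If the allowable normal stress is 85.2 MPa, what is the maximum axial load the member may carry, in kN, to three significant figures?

P_max = σ_allow · A = 85.2 · 2280 = 194300 N = 194.3 kN.

194 kN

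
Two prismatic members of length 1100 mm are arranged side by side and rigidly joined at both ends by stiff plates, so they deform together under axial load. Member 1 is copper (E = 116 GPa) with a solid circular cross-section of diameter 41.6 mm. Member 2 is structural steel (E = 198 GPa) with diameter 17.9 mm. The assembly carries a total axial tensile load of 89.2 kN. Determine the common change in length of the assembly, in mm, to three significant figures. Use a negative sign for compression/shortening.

A_1 = 1359 mm².
A_2 = 251.6 mm².
Equal strain + equilibrium ⇒ each member carries load in proportion to AE: A₁E₁ = 157700000 N, A₂E₂ = 49830000 N, ΣAE = 207500000 N.
δ = PL/ΣAE = 89200·1100/207500000 = 0.4729 mm.

0.473 mm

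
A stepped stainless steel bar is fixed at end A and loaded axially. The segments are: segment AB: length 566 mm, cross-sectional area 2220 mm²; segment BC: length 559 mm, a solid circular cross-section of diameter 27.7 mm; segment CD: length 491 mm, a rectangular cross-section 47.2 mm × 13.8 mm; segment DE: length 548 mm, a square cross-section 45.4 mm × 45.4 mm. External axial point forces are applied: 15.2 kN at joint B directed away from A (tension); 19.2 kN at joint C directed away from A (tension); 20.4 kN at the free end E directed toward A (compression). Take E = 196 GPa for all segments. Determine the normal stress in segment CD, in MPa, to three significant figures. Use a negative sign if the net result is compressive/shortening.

-31.3 MPa

Internal axial forces (sectioning from the free end, tension +): N_DE = -20.4 kN, N_CD = -20.4 kN, N_BC = -1.2 kN, N_AB = 14 kN.
A_CD = 651.4 mm².
σ_CD = N_CD/A_CD = -20400/651.4 = -31.32 MPa.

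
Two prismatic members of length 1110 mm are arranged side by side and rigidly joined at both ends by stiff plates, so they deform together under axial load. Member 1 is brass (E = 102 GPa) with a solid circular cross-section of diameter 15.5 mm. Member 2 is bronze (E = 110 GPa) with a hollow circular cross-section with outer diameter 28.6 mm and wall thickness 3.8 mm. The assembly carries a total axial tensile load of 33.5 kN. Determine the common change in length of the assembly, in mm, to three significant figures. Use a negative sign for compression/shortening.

A_1 = 188.7 mm².
A_2 = 296.1 mm².
Equal strain + equilibrium ⇒ each member carries load in proportion to AE: A₁E₁ = 19250000 N, A₂E₂ = 32570000 N, ΣAE = 51810000 N.
δ = PL/ΣAE = 33500·1110/51810000 = 0.7177 mm.

0.718 mm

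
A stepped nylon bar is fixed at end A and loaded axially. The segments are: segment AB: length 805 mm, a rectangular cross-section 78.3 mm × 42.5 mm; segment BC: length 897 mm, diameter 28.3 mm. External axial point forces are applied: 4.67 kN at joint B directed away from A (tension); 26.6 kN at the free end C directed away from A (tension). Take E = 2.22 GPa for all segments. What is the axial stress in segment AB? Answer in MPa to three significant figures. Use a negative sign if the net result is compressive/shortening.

9.40 MPa

Internal axial forces (sectioning from the free end, tension +): N_BC = 26.6 kN, N_AB = 31.27 kN.
A_AB = 3328 mm².
σ_AB = N_AB/A_AB = 31270/3328 = 9.397 MPa.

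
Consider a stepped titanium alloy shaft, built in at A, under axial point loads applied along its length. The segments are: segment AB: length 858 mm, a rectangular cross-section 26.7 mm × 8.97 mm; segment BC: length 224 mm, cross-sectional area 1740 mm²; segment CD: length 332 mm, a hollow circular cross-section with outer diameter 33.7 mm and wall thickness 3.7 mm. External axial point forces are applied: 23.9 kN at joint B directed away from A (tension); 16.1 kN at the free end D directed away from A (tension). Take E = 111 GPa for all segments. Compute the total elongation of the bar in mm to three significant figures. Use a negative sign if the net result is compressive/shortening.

1.45 mm

Internal axial forces (sectioning from the free end, tension +): N_CD = 16.1 kN, N_BC = 16.1 kN, N_AB = 40 kN.
A_AB = 239.5 mm².
A_CD = 348.7 mm².
δ_AB = 40000·858/(239.5·111000) = 1.291 mm
δ_BC = 16100·224/(1740·111000) = 0.01867 mm
δ_CD = 16100·332/(348.7·111000) = 0.1381 mm
δ = Σδ_i = 1.448 mm.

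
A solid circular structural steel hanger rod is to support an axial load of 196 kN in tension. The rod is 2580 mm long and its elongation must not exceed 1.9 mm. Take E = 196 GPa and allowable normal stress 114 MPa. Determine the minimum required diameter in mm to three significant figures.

46.8 mm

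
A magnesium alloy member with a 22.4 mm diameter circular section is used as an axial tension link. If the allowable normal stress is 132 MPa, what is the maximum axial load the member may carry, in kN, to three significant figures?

A = 394.1 mm².
P_max = σ_allow · A = 132 · 394.1 = 52020 N = 52.02 kN.

52.0 kN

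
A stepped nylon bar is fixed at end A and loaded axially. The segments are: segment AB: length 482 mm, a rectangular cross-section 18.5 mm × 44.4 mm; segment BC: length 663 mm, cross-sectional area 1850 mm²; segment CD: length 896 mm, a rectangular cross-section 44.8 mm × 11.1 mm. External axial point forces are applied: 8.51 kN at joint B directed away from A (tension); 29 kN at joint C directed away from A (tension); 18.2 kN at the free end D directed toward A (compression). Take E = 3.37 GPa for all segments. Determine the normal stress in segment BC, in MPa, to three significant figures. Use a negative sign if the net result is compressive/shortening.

5.84 MPa

Internal axial forces (sectioning from the free end, tension +): N_CD = -18.2 kN, N_BC = 10.8 kN, N_AB = 19.31 kN.
σ_BC = N_BC/A_BC = 10800/1850 = 5.838 MPa.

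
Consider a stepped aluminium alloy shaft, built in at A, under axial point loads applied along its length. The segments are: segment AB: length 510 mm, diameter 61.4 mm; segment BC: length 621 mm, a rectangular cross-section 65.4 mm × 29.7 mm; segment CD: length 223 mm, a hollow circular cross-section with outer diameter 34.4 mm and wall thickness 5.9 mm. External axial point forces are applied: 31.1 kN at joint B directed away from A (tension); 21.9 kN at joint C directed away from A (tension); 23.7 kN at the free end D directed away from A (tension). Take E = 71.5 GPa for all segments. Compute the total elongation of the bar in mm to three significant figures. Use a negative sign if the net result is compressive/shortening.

Internal axial forces (sectioning from the free end, tension +): N_CD = 23.7 kN, N_BC = 45.6 kN, N_AB = 76.7 kN.
A_AB = 2961 mm².
A_BC = 1942 mm².
A_CD = 528.3 mm².
δ_AB = 76700·510/(2961·71500) = 0.1848 mm
δ_BC = 45600·621/(1942·71500) = 0.2039 mm
δ_CD = 23700·223/(528.3·71500) = 0.1399 mm
δ = Σδ_i = 0.5286 mm.

0.529 mm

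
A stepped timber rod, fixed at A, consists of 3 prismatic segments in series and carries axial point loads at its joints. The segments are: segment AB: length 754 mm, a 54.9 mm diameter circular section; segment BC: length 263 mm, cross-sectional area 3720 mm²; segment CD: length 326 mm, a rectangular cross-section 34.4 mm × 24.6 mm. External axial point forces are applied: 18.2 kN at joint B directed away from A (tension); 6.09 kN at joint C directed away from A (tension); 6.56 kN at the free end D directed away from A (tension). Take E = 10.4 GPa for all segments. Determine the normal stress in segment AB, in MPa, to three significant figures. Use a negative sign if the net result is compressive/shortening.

Internal axial forces (sectioning from the free end, tension +): N_CD = 6.56 kN, N_BC = 12.65 kN, N_AB = 30.85 kN.
A_AB = 2367 mm².
σ_AB = N_AB/A_AB = 30850/2367 = 13.03 MPa.

13.0 MPa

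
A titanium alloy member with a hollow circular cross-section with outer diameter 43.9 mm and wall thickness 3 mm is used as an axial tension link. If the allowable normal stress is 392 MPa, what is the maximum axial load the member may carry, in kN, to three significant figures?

151 kN

A = 385.5 mm².
P_max = σ_allow · A = 392 · 385.5 = 151100 N = 151.1 kN.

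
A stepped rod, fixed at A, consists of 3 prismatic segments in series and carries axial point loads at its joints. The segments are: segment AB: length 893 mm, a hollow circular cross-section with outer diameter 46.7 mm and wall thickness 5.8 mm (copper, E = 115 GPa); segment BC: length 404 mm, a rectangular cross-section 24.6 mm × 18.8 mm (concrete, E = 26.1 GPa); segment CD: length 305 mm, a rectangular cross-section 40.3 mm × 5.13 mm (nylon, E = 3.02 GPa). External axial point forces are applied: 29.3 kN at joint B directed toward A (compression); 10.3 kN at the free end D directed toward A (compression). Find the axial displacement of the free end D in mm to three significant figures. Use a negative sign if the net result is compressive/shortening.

-5.79 mm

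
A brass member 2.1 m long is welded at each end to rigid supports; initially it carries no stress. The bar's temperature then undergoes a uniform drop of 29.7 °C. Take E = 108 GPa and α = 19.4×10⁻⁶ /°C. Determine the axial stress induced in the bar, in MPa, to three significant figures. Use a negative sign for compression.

Free thermal expansion αLΔT = 19.4e-6 · 2100 · -29.7 = -1.21 mm.
The walls impose strain ε = −(-1.21)/2100 = 5.7618e-04; σ = Eε = 108000 · 5.7618e-04 = 62.23 MPa.

62.2 MPa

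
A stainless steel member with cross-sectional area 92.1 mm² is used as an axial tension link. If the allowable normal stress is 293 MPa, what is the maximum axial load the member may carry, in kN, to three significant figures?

27.0 kN

P_max = σ_allow · A = 293 · 92.1 = 26990 N = 26.99 kN.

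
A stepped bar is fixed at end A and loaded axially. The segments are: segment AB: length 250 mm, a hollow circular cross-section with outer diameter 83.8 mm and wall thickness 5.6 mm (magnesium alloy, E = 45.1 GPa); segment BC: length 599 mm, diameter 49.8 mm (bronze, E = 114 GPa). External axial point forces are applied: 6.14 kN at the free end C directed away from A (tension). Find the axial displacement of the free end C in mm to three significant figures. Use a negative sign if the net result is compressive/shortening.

0.0413 mm

Internal axial forces (sectioning from the free end, tension +): N_BC = 6.14 kN, N_AB = 6.14 kN.
A_AB = 1376 mm².
A_BC = 1948 mm².
δ_AB = 6140·250/(1376·45100) = 0.02474 mm
δ_BC = 6140·599/(1948·114000) = 0.01656 mm
δ = Σδ_i = 0.0413 mm.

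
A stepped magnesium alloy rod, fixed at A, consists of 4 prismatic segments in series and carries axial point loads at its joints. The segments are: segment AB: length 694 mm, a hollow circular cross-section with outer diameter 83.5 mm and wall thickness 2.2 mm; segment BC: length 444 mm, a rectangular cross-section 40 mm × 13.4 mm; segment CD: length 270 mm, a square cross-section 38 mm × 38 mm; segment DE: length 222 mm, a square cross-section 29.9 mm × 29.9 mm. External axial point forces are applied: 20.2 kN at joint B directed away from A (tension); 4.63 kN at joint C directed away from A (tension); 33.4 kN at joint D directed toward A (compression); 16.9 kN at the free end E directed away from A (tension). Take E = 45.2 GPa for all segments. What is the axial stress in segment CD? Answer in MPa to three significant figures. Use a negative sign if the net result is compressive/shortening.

-11.4 MPa

Internal axial forces (sectioning from the free end, tension +): N_DE = 16.9 kN, N_CD = -16.5 kN, N_BC = -11.87 kN, N_AB = 8.33 kN.
A_CD = 1444 mm².
σ_CD = N_CD/A_CD = -16500/1444 = -11.43 MPa.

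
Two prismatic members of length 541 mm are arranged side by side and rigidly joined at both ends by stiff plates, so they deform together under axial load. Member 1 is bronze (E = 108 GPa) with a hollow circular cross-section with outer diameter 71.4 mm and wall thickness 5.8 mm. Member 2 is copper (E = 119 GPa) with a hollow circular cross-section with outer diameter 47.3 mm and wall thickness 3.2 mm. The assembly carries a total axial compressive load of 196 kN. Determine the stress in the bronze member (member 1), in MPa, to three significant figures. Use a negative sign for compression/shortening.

-116 MPa

A_1 = 1195 mm².
A_2 = 443.3 mm².
Equal strain + equilibrium ⇒ each member carries load in proportion to AE: A₁E₁ = 129100000 N, A₂E₂ = 52760000 N, ΣAE = 181900000 N.
σ₁ = P·E₁/ΣAE = -196000·108000/181900000 = -116.4 MPa.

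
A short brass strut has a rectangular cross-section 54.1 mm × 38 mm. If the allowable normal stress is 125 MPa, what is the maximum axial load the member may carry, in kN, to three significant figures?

257 kN

A = 2056 mm².
P_max = σ_allow · A = 125 · 2056 = 257000 N = 257 kN.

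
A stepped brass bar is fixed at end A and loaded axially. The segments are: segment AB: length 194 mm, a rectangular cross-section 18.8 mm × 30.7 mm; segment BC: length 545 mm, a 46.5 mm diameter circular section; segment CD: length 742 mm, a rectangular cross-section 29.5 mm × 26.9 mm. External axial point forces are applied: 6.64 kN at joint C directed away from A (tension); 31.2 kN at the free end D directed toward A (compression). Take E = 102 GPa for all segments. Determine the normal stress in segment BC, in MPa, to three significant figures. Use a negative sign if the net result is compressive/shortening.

Internal axial forces (sectioning from the free end, tension +): N_CD = -31.2 kN, N_BC = -24.56 kN, N_AB = -24.56 kN.
A_BC = 1698 mm².
σ_BC = N_BC/A_BC = -24560/1698 = -14.46 MPa.

-14.5 MPa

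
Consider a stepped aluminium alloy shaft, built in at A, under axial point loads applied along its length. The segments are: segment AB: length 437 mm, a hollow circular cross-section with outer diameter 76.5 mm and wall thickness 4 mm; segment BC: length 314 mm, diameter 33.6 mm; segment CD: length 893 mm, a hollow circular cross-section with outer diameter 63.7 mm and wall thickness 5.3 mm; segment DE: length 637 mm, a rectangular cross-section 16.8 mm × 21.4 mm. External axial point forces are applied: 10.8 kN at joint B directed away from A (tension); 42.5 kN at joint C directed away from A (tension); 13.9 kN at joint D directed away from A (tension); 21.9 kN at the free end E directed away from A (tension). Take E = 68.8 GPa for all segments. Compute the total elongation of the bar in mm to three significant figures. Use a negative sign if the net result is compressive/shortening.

2.07 mm

Internal axial forces (sectioning from the free end, tension +): N_DE = 21.9 kN, N_CD = 35.8 kN, N_BC = 78.3 kN, N_AB = 89.1 kN.
A_AB = 911.1 mm².
A_BC = 886.7 mm².
A_CD = 972.4 mm².
A_DE = 359.5 mm².
δ_AB = 89100·437/(911.1·68800) = 0.6212 mm
δ_BC = 78300·314/(886.7·68800) = 0.403 mm
δ_CD = 35800·893/(972.4·68800) = 0.4779 mm
δ_DE = 21900·637/(359.5·68800) = 0.564 mm
δ = Σδ_i = 2.066 mm.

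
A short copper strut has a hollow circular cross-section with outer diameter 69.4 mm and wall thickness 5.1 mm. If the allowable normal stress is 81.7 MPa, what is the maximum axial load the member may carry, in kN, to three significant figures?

A = 1030 mm².
P_max = σ_allow · A = 81.7 · 1030 = 84170 N = 84.17 kN.

84.2 kN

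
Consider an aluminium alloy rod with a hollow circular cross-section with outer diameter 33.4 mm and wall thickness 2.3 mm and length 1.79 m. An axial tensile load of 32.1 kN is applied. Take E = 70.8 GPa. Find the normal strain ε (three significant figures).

0.00202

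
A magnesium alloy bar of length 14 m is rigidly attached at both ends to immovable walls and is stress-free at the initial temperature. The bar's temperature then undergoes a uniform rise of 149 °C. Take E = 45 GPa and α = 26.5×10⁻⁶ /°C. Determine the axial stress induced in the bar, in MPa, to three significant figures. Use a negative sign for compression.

-178 MPa

Free thermal expansion αLΔT = 26.5e-6 · 14000 · 149 = 55.28 mm.
The walls impose strain ε = −(55.28)/14000 = -3.9485e-03; σ = Eε = 45000 · -3.9485e-03 = -177.7 MPa.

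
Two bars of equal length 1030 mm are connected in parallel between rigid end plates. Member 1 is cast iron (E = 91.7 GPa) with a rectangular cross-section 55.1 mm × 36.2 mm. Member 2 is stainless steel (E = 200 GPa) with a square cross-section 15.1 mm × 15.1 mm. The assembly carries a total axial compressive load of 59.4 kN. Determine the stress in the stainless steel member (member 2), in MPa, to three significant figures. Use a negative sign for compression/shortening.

-52.0 MPa

A_1 = 1995 mm².
A_2 = 228 mm².
Equal strain + equilibrium ⇒ each member carries load in proportion to AE: A₁E₁ = 182900000 N, A₂E₂ = 45600000 N, ΣAE = 228500000 N.
σ₂ = P·E₂/ΣAE = -59400·200000/228500000 = -51.99 MPa.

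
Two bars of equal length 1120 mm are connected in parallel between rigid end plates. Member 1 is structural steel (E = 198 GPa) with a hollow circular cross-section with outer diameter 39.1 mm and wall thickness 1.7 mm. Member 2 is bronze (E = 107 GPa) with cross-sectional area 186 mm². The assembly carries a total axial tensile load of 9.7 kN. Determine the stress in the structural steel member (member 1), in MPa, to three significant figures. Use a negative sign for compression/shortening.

A_1 = 199.7 mm².
Equal strain + equilibrium ⇒ each member carries load in proportion to AE: A₁E₁ = 39550000 N, A₂E₂ = 19900000 N, ΣAE = 59450000 N.
σ₁ = P·E₁/ΣAE = 9700·198000/59450000 = 32.31 MPa.

32.3 MPa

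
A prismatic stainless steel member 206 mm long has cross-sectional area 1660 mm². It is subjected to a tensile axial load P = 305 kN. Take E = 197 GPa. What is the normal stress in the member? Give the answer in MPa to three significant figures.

σ = N/A = 305000/1660 = 183.7 MPa.

184 MPa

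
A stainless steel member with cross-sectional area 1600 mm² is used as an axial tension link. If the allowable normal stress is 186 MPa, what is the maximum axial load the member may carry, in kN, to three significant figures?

298 kN

P_max = σ_allow · A = 186 · 1600 = 297600 N = 297.6 kN.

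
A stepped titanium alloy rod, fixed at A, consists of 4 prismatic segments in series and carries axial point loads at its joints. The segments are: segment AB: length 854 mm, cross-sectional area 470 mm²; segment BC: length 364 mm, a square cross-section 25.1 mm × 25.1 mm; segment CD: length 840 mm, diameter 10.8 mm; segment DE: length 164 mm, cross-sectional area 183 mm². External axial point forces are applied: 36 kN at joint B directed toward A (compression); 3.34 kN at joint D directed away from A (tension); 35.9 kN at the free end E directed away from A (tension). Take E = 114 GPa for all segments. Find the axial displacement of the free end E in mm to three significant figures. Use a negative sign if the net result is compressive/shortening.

Internal axial forces (sectioning from the free end, tension +): N_DE = 35.9 kN, N_CD = 39.24 kN, N_BC = 39.24 kN, N_AB = 3.24 kN.
A_BC = 630 mm².
A_CD = 91.61 mm².
δ_AB = 3240·854/(470·114000) = 0.05164 mm
δ_BC = 39240·364/(630·114000) = 0.1989 mm
δ_CD = 39240·840/(91.61·114000) = 3.156 mm
δ_DE = 35900·164/(183·114000) = 0.2822 mm
δ = Σδ_i = 3.689 mm.

3.69 mm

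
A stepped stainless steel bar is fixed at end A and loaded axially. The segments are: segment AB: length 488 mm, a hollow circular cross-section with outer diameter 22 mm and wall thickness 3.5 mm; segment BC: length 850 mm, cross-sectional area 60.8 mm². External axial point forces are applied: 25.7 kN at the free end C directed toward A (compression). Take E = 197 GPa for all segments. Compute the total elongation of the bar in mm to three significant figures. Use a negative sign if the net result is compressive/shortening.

-2.14 mm

Internal axial forces (sectioning from the free end, tension +): N_BC = -25.7 kN, N_AB = -25.7 kN.
A_AB = 203.4 mm².
δ_AB = -25700·488/(203.4·197000) = -0.313 mm
δ_BC = -25700·850/(60.8·197000) = -1.824 mm
δ = Σδ_i = -2.137 mm.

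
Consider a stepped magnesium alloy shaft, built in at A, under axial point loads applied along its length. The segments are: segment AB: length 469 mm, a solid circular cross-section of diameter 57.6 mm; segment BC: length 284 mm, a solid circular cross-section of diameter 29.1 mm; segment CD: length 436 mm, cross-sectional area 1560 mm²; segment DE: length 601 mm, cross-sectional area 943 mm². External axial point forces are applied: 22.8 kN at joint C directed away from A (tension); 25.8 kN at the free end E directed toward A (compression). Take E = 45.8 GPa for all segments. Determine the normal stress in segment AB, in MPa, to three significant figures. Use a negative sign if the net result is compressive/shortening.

Internal axial forces (sectioning from the free end, tension +): N_DE = -25.8 kN, N_CD = -25.8 kN, N_BC = -3 kN, N_AB = -3 kN.
A_AB = 2606 mm².
σ_AB = N_AB/A_AB = -3000/2606 = -1.151 MPa.

-1.15 MPa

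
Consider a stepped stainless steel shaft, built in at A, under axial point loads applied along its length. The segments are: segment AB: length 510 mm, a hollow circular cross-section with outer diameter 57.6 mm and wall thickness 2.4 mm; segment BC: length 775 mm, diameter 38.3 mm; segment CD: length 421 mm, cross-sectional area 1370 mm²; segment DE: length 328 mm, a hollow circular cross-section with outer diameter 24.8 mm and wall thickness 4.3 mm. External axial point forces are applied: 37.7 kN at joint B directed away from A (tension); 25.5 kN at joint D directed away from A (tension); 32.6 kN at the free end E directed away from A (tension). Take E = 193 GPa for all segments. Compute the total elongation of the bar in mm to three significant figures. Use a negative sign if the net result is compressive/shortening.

1.10 mm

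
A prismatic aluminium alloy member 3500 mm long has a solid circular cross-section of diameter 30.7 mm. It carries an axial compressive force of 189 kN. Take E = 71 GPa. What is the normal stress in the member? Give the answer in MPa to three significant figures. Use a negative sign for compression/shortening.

A = 740.2 mm².
σ = N/A = -189000/740.2 = -255.3 MPa.

-255 MPa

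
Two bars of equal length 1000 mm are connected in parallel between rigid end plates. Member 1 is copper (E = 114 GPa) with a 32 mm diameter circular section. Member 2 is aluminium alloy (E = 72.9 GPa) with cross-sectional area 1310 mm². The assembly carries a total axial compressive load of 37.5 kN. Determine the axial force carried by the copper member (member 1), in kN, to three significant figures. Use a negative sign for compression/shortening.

A_1 = 804.2 mm².
Equal strain + equilibrium ⇒ each member carries load in proportion to AE: A₁E₁ = 91680000 N, A₂E₂ = 95500000 N, ΣAE = 187200000 N.
F₁ = P·A₁E₁/ΣAE = -37500·91680000/187200000 = -18370 N.

-18.4 kN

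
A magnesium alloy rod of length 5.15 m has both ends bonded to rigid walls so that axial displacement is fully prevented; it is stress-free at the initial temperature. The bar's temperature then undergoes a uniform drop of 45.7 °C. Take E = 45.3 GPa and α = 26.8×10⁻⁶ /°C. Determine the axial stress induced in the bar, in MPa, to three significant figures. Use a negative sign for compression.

55.5 MPa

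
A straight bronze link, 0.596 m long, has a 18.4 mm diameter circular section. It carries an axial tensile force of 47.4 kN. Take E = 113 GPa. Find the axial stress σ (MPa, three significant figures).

178 MPa

A = 265.9 mm².
σ = N/A = 47400/265.9 = 178.3 MPa.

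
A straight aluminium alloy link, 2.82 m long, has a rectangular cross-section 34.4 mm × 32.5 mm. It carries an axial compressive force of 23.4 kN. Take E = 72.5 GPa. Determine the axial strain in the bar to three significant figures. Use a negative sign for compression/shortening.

A = 1118 mm².
σ = N/A = -20.93 MPa; ε = σ/E = -20.93/72500 = -2.887e-04.

-2.89e-04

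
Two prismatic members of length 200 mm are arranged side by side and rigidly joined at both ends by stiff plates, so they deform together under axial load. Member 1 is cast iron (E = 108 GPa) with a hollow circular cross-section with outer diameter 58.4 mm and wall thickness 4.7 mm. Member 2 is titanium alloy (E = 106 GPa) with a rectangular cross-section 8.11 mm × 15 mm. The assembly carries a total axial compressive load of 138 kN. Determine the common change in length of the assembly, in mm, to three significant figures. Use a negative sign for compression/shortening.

A_1 = 792.9 mm².
A_2 = 121.6 mm².
Equal strain + equilibrium ⇒ each member carries load in proportion to AE: A₁E₁ = 85630000 N, A₂E₂ = 12890000 N, ΣAE = 98530000 N.
δ = PL/ΣAE = -138000·200/98530000 = -0.2801 mm.

-0.280 mm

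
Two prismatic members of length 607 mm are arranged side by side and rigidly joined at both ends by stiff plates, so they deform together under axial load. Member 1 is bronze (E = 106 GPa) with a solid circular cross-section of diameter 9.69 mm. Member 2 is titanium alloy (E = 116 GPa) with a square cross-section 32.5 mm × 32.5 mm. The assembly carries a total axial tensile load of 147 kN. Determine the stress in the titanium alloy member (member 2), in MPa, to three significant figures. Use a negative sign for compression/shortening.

131 MPa

A_1 = 73.75 mm².
A_2 = 1056 mm².
Equal strain + equilibrium ⇒ each member carries load in proportion to AE: A₁E₁ = 7817000 N, A₂E₂ = 122500000 N, ΣAE = 130300000 N.
σ₂ = P·E₂/ΣAE = 147000·116000/130300000 = 130.8 MPa.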